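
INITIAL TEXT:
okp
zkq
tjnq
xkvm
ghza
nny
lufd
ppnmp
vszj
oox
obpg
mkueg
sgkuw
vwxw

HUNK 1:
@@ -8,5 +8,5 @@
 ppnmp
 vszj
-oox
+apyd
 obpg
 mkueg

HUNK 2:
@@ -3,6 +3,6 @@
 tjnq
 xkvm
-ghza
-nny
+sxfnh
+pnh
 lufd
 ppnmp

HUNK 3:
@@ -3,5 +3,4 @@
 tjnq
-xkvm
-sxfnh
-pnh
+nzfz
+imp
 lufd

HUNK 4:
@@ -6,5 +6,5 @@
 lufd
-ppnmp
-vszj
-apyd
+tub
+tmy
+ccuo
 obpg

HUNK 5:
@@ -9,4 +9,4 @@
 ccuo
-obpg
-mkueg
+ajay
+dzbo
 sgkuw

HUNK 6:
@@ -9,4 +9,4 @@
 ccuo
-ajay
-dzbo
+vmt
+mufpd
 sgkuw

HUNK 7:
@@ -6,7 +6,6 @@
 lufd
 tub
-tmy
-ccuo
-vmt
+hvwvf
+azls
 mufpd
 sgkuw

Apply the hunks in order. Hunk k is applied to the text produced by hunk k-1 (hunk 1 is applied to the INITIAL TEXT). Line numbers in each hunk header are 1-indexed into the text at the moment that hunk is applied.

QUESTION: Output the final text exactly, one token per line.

Answer: okp
zkq
tjnq
nzfz
imp
lufd
tub
hvwvf
azls
mufpd
sgkuw
vwxw

Derivation:
Hunk 1: at line 8 remove [oox] add [apyd] -> 14 lines: okp zkq tjnq xkvm ghza nny lufd ppnmp vszj apyd obpg mkueg sgkuw vwxw
Hunk 2: at line 3 remove [ghza,nny] add [sxfnh,pnh] -> 14 lines: okp zkq tjnq xkvm sxfnh pnh lufd ppnmp vszj apyd obpg mkueg sgkuw vwxw
Hunk 3: at line 3 remove [xkvm,sxfnh,pnh] add [nzfz,imp] -> 13 lines: okp zkq tjnq nzfz imp lufd ppnmp vszj apyd obpg mkueg sgkuw vwxw
Hunk 4: at line 6 remove [ppnmp,vszj,apyd] add [tub,tmy,ccuo] -> 13 lines: okp zkq tjnq nzfz imp lufd tub tmy ccuo obpg mkueg sgkuw vwxw
Hunk 5: at line 9 remove [obpg,mkueg] add [ajay,dzbo] -> 13 lines: okp zkq tjnq nzfz imp lufd tub tmy ccuo ajay dzbo sgkuw vwxw
Hunk 6: at line 9 remove [ajay,dzbo] add [vmt,mufpd] -> 13 lines: okp zkq tjnq nzfz imp lufd tub tmy ccuo vmt mufpd sgkuw vwxw
Hunk 7: at line 6 remove [tmy,ccuo,vmt] add [hvwvf,azls] -> 12 lines: okp zkq tjnq nzfz imp lufd tub hvwvf azls mufpd sgkuw vwxw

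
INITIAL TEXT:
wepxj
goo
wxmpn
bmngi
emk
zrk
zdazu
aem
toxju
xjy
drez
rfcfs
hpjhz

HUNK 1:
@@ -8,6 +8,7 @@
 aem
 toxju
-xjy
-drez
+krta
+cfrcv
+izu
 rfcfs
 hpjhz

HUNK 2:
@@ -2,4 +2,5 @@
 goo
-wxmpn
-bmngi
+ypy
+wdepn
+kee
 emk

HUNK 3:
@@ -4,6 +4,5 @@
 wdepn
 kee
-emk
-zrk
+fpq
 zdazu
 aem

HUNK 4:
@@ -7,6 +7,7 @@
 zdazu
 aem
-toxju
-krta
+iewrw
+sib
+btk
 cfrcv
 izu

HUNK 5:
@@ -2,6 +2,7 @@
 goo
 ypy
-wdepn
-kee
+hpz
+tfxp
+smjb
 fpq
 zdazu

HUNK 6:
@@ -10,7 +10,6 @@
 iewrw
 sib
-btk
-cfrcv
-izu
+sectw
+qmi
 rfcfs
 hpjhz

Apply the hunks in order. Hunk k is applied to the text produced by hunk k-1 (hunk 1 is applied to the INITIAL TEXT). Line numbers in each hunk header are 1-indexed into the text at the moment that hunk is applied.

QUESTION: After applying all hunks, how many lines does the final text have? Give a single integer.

Answer: 15

Derivation:
Hunk 1: at line 8 remove [xjy,drez] add [krta,cfrcv,izu] -> 14 lines: wepxj goo wxmpn bmngi emk zrk zdazu aem toxju krta cfrcv izu rfcfs hpjhz
Hunk 2: at line 2 remove [wxmpn,bmngi] add [ypy,wdepn,kee] -> 15 lines: wepxj goo ypy wdepn kee emk zrk zdazu aem toxju krta cfrcv izu rfcfs hpjhz
Hunk 3: at line 4 remove [emk,zrk] add [fpq] -> 14 lines: wepxj goo ypy wdepn kee fpq zdazu aem toxju krta cfrcv izu rfcfs hpjhz
Hunk 4: at line 7 remove [toxju,krta] add [iewrw,sib,btk] -> 15 lines: wepxj goo ypy wdepn kee fpq zdazu aem iewrw sib btk cfrcv izu rfcfs hpjhz
Hunk 5: at line 2 remove [wdepn,kee] add [hpz,tfxp,smjb] -> 16 lines: wepxj goo ypy hpz tfxp smjb fpq zdazu aem iewrw sib btk cfrcv izu rfcfs hpjhz
Hunk 6: at line 10 remove [btk,cfrcv,izu] add [sectw,qmi] -> 15 lines: wepxj goo ypy hpz tfxp smjb fpq zdazu aem iewrw sib sectw qmi rfcfs hpjhz
Final line count: 15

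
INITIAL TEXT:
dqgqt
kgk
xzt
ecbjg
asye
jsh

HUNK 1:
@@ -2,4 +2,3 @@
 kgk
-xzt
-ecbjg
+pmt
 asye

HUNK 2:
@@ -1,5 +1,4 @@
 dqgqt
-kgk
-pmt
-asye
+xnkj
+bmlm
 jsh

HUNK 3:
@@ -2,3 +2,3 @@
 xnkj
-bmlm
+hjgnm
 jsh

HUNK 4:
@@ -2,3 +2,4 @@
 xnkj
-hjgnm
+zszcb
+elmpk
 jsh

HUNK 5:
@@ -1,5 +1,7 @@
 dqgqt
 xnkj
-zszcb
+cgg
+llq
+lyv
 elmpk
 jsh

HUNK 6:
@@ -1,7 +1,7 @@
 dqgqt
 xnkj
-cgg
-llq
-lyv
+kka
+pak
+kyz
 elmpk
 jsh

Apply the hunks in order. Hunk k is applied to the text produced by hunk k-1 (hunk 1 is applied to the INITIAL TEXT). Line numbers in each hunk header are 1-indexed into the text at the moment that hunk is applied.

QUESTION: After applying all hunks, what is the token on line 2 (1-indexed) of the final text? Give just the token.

Hunk 1: at line 2 remove [xzt,ecbjg] add [pmt] -> 5 lines: dqgqt kgk pmt asye jsh
Hunk 2: at line 1 remove [kgk,pmt,asye] add [xnkj,bmlm] -> 4 lines: dqgqt xnkj bmlm jsh
Hunk 3: at line 2 remove [bmlm] add [hjgnm] -> 4 lines: dqgqt xnkj hjgnm jsh
Hunk 4: at line 2 remove [hjgnm] add [zszcb,elmpk] -> 5 lines: dqgqt xnkj zszcb elmpk jsh
Hunk 5: at line 1 remove [zszcb] add [cgg,llq,lyv] -> 7 lines: dqgqt xnkj cgg llq lyv elmpk jsh
Hunk 6: at line 1 remove [cgg,llq,lyv] add [kka,pak,kyz] -> 7 lines: dqgqt xnkj kka pak kyz elmpk jsh
Final line 2: xnkj

Answer: xnkj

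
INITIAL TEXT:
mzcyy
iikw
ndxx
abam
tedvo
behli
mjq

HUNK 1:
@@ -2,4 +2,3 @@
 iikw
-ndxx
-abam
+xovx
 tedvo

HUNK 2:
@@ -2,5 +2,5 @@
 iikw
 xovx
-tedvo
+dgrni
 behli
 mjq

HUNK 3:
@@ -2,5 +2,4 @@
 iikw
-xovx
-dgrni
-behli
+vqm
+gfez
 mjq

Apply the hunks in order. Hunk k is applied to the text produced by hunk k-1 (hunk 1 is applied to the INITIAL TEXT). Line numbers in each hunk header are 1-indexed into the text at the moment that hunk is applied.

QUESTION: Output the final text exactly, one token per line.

Answer: mzcyy
iikw
vqm
gfez
mjq

Derivation:
Hunk 1: at line 2 remove [ndxx,abam] add [xovx] -> 6 lines: mzcyy iikw xovx tedvo behli mjq
Hunk 2: at line 2 remove [tedvo] add [dgrni] -> 6 lines: mzcyy iikw xovx dgrni behli mjq
Hunk 3: at line 2 remove [xovx,dgrni,behli] add [vqm,gfez] -> 5 lines: mzcyy iikw vqm gfez mjq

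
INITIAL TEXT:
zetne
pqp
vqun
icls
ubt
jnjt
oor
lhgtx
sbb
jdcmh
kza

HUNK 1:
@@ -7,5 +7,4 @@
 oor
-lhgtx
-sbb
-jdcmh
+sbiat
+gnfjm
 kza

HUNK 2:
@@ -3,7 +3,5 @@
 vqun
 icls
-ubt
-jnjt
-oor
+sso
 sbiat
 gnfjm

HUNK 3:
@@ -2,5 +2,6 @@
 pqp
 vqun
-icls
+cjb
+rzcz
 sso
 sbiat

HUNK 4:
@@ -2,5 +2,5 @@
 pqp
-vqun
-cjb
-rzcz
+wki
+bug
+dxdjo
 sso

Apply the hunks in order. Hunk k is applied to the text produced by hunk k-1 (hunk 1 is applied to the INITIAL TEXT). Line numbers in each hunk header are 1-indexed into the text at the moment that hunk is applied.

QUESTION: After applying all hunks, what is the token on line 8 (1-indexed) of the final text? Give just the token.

Hunk 1: at line 7 remove [lhgtx,sbb,jdcmh] add [sbiat,gnfjm] -> 10 lines: zetne pqp vqun icls ubt jnjt oor sbiat gnfjm kza
Hunk 2: at line 3 remove [ubt,jnjt,oor] add [sso] -> 8 lines: zetne pqp vqun icls sso sbiat gnfjm kza
Hunk 3: at line 2 remove [icls] add [cjb,rzcz] -> 9 lines: zetne pqp vqun cjb rzcz sso sbiat gnfjm kza
Hunk 4: at line 2 remove [vqun,cjb,rzcz] add [wki,bug,dxdjo] -> 9 lines: zetne pqp wki bug dxdjo sso sbiat gnfjm kza
Final line 8: gnfjm

Answer: gnfjm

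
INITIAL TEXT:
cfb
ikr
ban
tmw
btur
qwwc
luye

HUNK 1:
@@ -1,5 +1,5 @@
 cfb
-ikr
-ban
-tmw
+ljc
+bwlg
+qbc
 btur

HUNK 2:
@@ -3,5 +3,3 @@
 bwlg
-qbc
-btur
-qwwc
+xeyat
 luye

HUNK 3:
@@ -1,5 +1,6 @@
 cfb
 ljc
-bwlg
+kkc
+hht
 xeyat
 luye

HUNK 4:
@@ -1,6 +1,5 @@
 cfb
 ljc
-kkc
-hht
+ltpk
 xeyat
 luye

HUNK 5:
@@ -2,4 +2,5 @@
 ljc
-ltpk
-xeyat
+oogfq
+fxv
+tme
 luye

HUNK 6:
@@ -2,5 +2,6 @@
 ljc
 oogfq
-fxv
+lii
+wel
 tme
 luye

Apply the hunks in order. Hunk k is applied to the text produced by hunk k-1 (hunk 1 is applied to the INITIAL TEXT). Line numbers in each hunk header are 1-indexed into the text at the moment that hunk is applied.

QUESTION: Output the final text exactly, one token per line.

Answer: cfb
ljc
oogfq
lii
wel
tme
luye

Derivation:
Hunk 1: at line 1 remove [ikr,ban,tmw] add [ljc,bwlg,qbc] -> 7 lines: cfb ljc bwlg qbc btur qwwc luye
Hunk 2: at line 3 remove [qbc,btur,qwwc] add [xeyat] -> 5 lines: cfb ljc bwlg xeyat luye
Hunk 3: at line 1 remove [bwlg] add [kkc,hht] -> 6 lines: cfb ljc kkc hht xeyat luye
Hunk 4: at line 1 remove [kkc,hht] add [ltpk] -> 5 lines: cfb ljc ltpk xeyat luye
Hunk 5: at line 2 remove [ltpk,xeyat] add [oogfq,fxv,tme] -> 6 lines: cfb ljc oogfq fxv tme luye
Hunk 6: at line 2 remove [fxv] add [lii,wel] -> 7 lines: cfb ljc oogfq lii wel tme luye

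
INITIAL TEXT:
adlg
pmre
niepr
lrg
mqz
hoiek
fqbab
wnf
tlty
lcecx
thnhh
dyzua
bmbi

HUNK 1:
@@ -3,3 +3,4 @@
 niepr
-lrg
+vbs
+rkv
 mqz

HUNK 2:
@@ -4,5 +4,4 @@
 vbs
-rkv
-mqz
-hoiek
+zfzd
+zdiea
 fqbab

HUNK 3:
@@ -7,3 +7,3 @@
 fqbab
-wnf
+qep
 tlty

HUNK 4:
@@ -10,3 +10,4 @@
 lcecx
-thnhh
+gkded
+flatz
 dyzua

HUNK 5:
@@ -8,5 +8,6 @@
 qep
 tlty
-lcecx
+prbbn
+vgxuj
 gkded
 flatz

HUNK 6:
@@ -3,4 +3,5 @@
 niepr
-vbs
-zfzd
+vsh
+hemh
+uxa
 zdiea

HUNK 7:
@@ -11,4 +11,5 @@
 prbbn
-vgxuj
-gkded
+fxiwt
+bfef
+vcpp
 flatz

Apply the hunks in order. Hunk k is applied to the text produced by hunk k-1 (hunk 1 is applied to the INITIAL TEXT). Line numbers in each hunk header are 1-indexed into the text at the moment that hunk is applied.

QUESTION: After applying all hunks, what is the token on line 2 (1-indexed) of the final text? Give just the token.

Hunk 1: at line 3 remove [lrg] add [vbs,rkv] -> 14 lines: adlg pmre niepr vbs rkv mqz hoiek fqbab wnf tlty lcecx thnhh dyzua bmbi
Hunk 2: at line 4 remove [rkv,mqz,hoiek] add [zfzd,zdiea] -> 13 lines: adlg pmre niepr vbs zfzd zdiea fqbab wnf tlty lcecx thnhh dyzua bmbi
Hunk 3: at line 7 remove [wnf] add [qep] -> 13 lines: adlg pmre niepr vbs zfzd zdiea fqbab qep tlty lcecx thnhh dyzua bmbi
Hunk 4: at line 10 remove [thnhh] add [gkded,flatz] -> 14 lines: adlg pmre niepr vbs zfzd zdiea fqbab qep tlty lcecx gkded flatz dyzua bmbi
Hunk 5: at line 8 remove [lcecx] add [prbbn,vgxuj] -> 15 lines: adlg pmre niepr vbs zfzd zdiea fqbab qep tlty prbbn vgxuj gkded flatz dyzua bmbi
Hunk 6: at line 3 remove [vbs,zfzd] add [vsh,hemh,uxa] -> 16 lines: adlg pmre niepr vsh hemh uxa zdiea fqbab qep tlty prbbn vgxuj gkded flatz dyzua bmbi
Hunk 7: at line 11 remove [vgxuj,gkded] add [fxiwt,bfef,vcpp] -> 17 lines: adlg pmre niepr vsh hemh uxa zdiea fqbab qep tlty prbbn fxiwt bfef vcpp flatz dyzua bmbi
Final line 2: pmre

Answer: pmre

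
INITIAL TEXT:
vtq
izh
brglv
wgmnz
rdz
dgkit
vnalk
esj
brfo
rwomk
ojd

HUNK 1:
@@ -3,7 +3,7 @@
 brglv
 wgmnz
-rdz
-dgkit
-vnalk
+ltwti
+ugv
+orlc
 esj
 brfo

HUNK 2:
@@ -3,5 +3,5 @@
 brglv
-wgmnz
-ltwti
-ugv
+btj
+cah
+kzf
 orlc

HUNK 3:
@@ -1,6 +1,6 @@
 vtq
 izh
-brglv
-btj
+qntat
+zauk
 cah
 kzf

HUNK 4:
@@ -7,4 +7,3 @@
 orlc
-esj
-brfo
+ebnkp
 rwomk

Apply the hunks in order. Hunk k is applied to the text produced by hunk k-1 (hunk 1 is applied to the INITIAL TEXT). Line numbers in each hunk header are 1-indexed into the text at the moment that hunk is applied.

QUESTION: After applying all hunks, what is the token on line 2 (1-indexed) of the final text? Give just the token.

Answer: izh

Derivation:
Hunk 1: at line 3 remove [rdz,dgkit,vnalk] add [ltwti,ugv,orlc] -> 11 lines: vtq izh brglv wgmnz ltwti ugv orlc esj brfo rwomk ojd
Hunk 2: at line 3 remove [wgmnz,ltwti,ugv] add [btj,cah,kzf] -> 11 lines: vtq izh brglv btj cah kzf orlc esj brfo rwomk ojd
Hunk 3: at line 1 remove [brglv,btj] add [qntat,zauk] -> 11 lines: vtq izh qntat zauk cah kzf orlc esj brfo rwomk ojd
Hunk 4: at line 7 remove [esj,brfo] add [ebnkp] -> 10 lines: vtq izh qntat zauk cah kzf orlc ebnkp rwomk ojd
Final line 2: izh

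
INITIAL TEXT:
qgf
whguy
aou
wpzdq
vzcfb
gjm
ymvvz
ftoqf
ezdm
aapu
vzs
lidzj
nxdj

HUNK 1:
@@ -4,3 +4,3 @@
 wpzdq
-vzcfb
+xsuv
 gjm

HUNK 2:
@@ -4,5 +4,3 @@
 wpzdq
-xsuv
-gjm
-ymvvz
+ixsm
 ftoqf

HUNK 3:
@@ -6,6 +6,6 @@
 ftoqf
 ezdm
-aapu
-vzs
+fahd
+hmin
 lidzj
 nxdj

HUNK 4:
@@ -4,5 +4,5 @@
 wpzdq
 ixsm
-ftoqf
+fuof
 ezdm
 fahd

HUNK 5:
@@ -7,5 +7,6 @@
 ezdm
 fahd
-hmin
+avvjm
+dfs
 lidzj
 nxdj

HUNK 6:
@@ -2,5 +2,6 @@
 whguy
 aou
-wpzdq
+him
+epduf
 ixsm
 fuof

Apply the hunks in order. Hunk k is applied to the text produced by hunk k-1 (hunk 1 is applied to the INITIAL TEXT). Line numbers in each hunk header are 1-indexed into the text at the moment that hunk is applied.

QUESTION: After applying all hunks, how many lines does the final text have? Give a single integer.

Answer: 13

Derivation:
Hunk 1: at line 4 remove [vzcfb] add [xsuv] -> 13 lines: qgf whguy aou wpzdq xsuv gjm ymvvz ftoqf ezdm aapu vzs lidzj nxdj
Hunk 2: at line 4 remove [xsuv,gjm,ymvvz] add [ixsm] -> 11 lines: qgf whguy aou wpzdq ixsm ftoqf ezdm aapu vzs lidzj nxdj
Hunk 3: at line 6 remove [aapu,vzs] add [fahd,hmin] -> 11 lines: qgf whguy aou wpzdq ixsm ftoqf ezdm fahd hmin lidzj nxdj
Hunk 4: at line 4 remove [ftoqf] add [fuof] -> 11 lines: qgf whguy aou wpzdq ixsm fuof ezdm fahd hmin lidzj nxdj
Hunk 5: at line 7 remove [hmin] add [avvjm,dfs] -> 12 lines: qgf whguy aou wpzdq ixsm fuof ezdm fahd avvjm dfs lidzj nxdj
Hunk 6: at line 2 remove [wpzdq] add [him,epduf] -> 13 lines: qgf whguy aou him epduf ixsm fuof ezdm fahd avvjm dfs lidzj nxdj
Final line count: 13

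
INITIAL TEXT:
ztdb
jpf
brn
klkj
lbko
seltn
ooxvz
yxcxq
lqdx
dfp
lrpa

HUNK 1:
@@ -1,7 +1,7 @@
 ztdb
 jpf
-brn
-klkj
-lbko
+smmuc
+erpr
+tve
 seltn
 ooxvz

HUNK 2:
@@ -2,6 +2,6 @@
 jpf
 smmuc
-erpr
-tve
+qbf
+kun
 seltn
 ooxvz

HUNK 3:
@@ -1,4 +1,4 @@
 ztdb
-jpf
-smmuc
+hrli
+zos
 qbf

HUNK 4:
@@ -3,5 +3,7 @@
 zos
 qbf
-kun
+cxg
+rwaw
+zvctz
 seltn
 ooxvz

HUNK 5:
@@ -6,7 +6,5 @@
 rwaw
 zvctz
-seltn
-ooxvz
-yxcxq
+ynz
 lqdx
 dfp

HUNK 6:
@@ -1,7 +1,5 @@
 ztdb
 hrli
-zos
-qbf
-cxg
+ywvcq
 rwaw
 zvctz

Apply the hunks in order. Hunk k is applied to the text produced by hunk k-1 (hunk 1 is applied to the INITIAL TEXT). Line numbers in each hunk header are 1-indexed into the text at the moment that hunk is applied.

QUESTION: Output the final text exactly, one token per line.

Hunk 1: at line 1 remove [brn,klkj,lbko] add [smmuc,erpr,tve] -> 11 lines: ztdb jpf smmuc erpr tve seltn ooxvz yxcxq lqdx dfp lrpa
Hunk 2: at line 2 remove [erpr,tve] add [qbf,kun] -> 11 lines: ztdb jpf smmuc qbf kun seltn ooxvz yxcxq lqdx dfp lrpa
Hunk 3: at line 1 remove [jpf,smmuc] add [hrli,zos] -> 11 lines: ztdb hrli zos qbf kun seltn ooxvz yxcxq lqdx dfp lrpa
Hunk 4: at line 3 remove [kun] add [cxg,rwaw,zvctz] -> 13 lines: ztdb hrli zos qbf cxg rwaw zvctz seltn ooxvz yxcxq lqdx dfp lrpa
Hunk 5: at line 6 remove [seltn,ooxvz,yxcxq] add [ynz] -> 11 lines: ztdb hrli zos qbf cxg rwaw zvctz ynz lqdx dfp lrpa
Hunk 6: at line 1 remove [zos,qbf,cxg] add [ywvcq] -> 9 lines: ztdb hrli ywvcq rwaw zvctz ynz lqdx dfp lrpa

Answer: ztdb
hrli
ywvcq
rwaw
zvctz
ynz
lqdx
dfp
lrpa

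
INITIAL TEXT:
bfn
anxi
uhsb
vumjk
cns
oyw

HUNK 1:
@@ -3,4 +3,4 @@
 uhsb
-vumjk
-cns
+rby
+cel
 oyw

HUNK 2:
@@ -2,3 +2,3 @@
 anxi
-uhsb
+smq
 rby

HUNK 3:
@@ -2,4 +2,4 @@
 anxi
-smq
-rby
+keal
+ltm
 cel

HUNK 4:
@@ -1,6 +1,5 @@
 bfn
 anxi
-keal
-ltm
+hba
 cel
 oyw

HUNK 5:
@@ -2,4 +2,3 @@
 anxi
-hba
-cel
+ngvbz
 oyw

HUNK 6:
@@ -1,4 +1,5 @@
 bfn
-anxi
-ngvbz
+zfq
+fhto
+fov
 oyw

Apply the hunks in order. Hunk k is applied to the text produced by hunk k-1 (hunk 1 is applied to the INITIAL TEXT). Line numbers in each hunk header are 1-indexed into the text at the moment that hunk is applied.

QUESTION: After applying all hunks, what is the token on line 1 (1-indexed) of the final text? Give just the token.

Hunk 1: at line 3 remove [vumjk,cns] add [rby,cel] -> 6 lines: bfn anxi uhsb rby cel oyw
Hunk 2: at line 2 remove [uhsb] add [smq] -> 6 lines: bfn anxi smq rby cel oyw
Hunk 3: at line 2 remove [smq,rby] add [keal,ltm] -> 6 lines: bfn anxi keal ltm cel oyw
Hunk 4: at line 1 remove [keal,ltm] add [hba] -> 5 lines: bfn anxi hba cel oyw
Hunk 5: at line 2 remove [hba,cel] add [ngvbz] -> 4 lines: bfn anxi ngvbz oyw
Hunk 6: at line 1 remove [anxi,ngvbz] add [zfq,fhto,fov] -> 5 lines: bfn zfq fhto fov oyw
Final line 1: bfn

Answer: bfn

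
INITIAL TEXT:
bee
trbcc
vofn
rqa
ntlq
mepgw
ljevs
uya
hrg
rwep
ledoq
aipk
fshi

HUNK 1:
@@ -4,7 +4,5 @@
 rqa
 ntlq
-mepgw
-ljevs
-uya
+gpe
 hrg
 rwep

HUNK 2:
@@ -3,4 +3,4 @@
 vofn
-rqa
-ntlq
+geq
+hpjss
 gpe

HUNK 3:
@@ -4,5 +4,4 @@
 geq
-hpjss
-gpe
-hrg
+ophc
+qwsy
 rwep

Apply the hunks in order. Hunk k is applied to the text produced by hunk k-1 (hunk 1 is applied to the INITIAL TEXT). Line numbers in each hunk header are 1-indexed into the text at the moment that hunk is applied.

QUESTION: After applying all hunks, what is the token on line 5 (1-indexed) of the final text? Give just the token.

Hunk 1: at line 4 remove [mepgw,ljevs,uya] add [gpe] -> 11 lines: bee trbcc vofn rqa ntlq gpe hrg rwep ledoq aipk fshi
Hunk 2: at line 3 remove [rqa,ntlq] add [geq,hpjss] -> 11 lines: bee trbcc vofn geq hpjss gpe hrg rwep ledoq aipk fshi
Hunk 3: at line 4 remove [hpjss,gpe,hrg] add [ophc,qwsy] -> 10 lines: bee trbcc vofn geq ophc qwsy rwep ledoq aipk fshi
Final line 5: ophc

Answer: ophc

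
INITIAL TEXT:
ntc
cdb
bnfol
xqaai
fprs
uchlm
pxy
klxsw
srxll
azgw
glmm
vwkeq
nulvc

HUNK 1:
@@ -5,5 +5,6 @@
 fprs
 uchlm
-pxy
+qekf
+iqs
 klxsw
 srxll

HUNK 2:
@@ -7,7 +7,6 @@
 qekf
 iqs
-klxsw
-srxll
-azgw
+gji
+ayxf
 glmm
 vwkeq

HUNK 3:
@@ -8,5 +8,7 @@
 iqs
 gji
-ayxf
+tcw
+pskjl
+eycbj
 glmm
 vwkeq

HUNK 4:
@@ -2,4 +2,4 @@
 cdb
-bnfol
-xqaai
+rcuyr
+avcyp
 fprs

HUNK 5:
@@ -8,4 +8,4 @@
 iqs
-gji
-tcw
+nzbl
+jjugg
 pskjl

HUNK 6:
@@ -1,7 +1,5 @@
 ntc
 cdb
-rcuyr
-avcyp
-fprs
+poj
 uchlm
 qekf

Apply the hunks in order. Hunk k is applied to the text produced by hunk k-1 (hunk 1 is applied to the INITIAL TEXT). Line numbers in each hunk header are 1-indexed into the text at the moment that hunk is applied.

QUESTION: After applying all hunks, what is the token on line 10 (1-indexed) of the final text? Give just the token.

Answer: eycbj

Derivation:
Hunk 1: at line 5 remove [pxy] add [qekf,iqs] -> 14 lines: ntc cdb bnfol xqaai fprs uchlm qekf iqs klxsw srxll azgw glmm vwkeq nulvc
Hunk 2: at line 7 remove [klxsw,srxll,azgw] add [gji,ayxf] -> 13 lines: ntc cdb bnfol xqaai fprs uchlm qekf iqs gji ayxf glmm vwkeq nulvc
Hunk 3: at line 8 remove [ayxf] add [tcw,pskjl,eycbj] -> 15 lines: ntc cdb bnfol xqaai fprs uchlm qekf iqs gji tcw pskjl eycbj glmm vwkeq nulvc
Hunk 4: at line 2 remove [bnfol,xqaai] add [rcuyr,avcyp] -> 15 lines: ntc cdb rcuyr avcyp fprs uchlm qekf iqs gji tcw pskjl eycbj glmm vwkeq nulvc
Hunk 5: at line 8 remove [gji,tcw] add [nzbl,jjugg] -> 15 lines: ntc cdb rcuyr avcyp fprs uchlm qekf iqs nzbl jjugg pskjl eycbj glmm vwkeq nulvc
Hunk 6: at line 1 remove [rcuyr,avcyp,fprs] add [poj] -> 13 lines: ntc cdb poj uchlm qekf iqs nzbl jjugg pskjl eycbj glmm vwkeq nulvc
Final line 10: eycbj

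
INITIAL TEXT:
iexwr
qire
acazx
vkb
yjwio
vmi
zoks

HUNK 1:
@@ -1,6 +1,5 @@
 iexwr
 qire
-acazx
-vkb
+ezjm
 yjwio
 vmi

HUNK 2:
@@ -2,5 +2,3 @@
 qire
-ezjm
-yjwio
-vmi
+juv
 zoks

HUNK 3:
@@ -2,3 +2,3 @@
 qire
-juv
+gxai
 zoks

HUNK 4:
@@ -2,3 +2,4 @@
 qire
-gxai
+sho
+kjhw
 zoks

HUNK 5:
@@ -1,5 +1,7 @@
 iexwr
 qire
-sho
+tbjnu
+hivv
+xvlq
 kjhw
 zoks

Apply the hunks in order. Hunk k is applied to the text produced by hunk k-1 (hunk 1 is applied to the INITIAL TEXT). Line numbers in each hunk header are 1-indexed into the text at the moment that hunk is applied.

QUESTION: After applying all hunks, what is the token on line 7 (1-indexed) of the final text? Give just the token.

Hunk 1: at line 1 remove [acazx,vkb] add [ezjm] -> 6 lines: iexwr qire ezjm yjwio vmi zoks
Hunk 2: at line 2 remove [ezjm,yjwio,vmi] add [juv] -> 4 lines: iexwr qire juv zoks
Hunk 3: at line 2 remove [juv] add [gxai] -> 4 lines: iexwr qire gxai zoks
Hunk 4: at line 2 remove [gxai] add [sho,kjhw] -> 5 lines: iexwr qire sho kjhw zoks
Hunk 5: at line 1 remove [sho] add [tbjnu,hivv,xvlq] -> 7 lines: iexwr qire tbjnu hivv xvlq kjhw zoks
Final line 7: zoks

Answer: zoks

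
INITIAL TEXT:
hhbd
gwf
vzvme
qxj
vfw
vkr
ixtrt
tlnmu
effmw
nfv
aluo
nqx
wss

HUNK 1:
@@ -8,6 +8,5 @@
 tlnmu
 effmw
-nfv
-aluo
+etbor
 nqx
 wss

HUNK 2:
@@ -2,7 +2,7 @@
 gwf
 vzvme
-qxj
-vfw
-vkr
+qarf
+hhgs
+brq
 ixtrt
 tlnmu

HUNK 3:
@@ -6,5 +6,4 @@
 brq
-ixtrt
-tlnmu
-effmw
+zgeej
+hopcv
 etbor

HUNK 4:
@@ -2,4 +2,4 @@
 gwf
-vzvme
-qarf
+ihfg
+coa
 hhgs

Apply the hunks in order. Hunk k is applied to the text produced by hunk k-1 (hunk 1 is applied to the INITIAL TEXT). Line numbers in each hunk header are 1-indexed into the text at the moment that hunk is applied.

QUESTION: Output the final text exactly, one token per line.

Answer: hhbd
gwf
ihfg
coa
hhgs
brq
zgeej
hopcv
etbor
nqx
wss

Derivation:
Hunk 1: at line 8 remove [nfv,aluo] add [etbor] -> 12 lines: hhbd gwf vzvme qxj vfw vkr ixtrt tlnmu effmw etbor nqx wss
Hunk 2: at line 2 remove [qxj,vfw,vkr] add [qarf,hhgs,brq] -> 12 lines: hhbd gwf vzvme qarf hhgs brq ixtrt tlnmu effmw etbor nqx wss
Hunk 3: at line 6 remove [ixtrt,tlnmu,effmw] add [zgeej,hopcv] -> 11 lines: hhbd gwf vzvme qarf hhgs brq zgeej hopcv etbor nqx wss
Hunk 4: at line 2 remove [vzvme,qarf] add [ihfg,coa] -> 11 lines: hhbd gwf ihfg coa hhgs brq zgeej hopcv etbor nqx wss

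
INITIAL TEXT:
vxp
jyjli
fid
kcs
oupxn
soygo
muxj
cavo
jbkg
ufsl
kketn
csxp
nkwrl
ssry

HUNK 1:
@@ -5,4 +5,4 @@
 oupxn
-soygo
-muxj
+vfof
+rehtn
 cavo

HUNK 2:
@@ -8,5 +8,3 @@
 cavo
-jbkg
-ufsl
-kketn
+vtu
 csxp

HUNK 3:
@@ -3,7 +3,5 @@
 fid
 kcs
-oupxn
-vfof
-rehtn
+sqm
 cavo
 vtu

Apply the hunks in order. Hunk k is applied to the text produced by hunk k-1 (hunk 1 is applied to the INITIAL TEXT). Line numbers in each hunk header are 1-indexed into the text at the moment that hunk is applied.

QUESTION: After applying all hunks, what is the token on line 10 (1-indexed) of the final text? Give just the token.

Hunk 1: at line 5 remove [soygo,muxj] add [vfof,rehtn] -> 14 lines: vxp jyjli fid kcs oupxn vfof rehtn cavo jbkg ufsl kketn csxp nkwrl ssry
Hunk 2: at line 8 remove [jbkg,ufsl,kketn] add [vtu] -> 12 lines: vxp jyjli fid kcs oupxn vfof rehtn cavo vtu csxp nkwrl ssry
Hunk 3: at line 3 remove [oupxn,vfof,rehtn] add [sqm] -> 10 lines: vxp jyjli fid kcs sqm cavo vtu csxp nkwrl ssry
Final line 10: ssry

Answer: ssry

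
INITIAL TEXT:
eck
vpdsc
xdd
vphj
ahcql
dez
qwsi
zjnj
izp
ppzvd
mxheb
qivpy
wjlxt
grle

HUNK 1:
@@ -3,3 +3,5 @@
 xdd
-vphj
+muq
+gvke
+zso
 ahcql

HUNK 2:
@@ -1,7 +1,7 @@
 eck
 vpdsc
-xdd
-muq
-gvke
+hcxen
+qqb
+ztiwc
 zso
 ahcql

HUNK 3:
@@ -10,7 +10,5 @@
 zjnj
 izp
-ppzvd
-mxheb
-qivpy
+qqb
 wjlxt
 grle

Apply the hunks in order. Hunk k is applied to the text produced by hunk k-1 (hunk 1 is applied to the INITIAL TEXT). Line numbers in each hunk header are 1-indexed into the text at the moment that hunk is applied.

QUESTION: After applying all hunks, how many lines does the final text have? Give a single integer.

Answer: 14

Derivation:
Hunk 1: at line 3 remove [vphj] add [muq,gvke,zso] -> 16 lines: eck vpdsc xdd muq gvke zso ahcql dez qwsi zjnj izp ppzvd mxheb qivpy wjlxt grle
Hunk 2: at line 1 remove [xdd,muq,gvke] add [hcxen,qqb,ztiwc] -> 16 lines: eck vpdsc hcxen qqb ztiwc zso ahcql dez qwsi zjnj izp ppzvd mxheb qivpy wjlxt grle
Hunk 3: at line 10 remove [ppzvd,mxheb,qivpy] add [qqb] -> 14 lines: eck vpdsc hcxen qqb ztiwc zso ahcql dez qwsi zjnj izp qqb wjlxt grle
Final line count: 14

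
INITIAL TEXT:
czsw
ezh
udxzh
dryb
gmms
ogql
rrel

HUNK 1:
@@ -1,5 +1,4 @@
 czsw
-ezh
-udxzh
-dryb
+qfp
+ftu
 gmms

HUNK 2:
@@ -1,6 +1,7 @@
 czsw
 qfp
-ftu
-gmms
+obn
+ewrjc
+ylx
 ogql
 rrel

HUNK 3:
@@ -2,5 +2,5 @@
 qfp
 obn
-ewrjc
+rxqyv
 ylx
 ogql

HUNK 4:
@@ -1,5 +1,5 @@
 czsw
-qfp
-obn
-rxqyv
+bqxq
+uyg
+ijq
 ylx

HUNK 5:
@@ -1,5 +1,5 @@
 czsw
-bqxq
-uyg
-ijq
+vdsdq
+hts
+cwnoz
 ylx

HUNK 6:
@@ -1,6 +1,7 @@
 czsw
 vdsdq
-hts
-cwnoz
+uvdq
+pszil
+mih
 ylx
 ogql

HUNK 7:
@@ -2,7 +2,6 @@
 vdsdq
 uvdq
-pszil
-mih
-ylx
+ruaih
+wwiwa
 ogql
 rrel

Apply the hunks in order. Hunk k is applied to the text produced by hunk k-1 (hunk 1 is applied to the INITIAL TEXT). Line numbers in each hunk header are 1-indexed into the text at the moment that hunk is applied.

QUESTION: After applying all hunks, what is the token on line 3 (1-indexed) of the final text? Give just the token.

Answer: uvdq

Derivation:
Hunk 1: at line 1 remove [ezh,udxzh,dryb] add [qfp,ftu] -> 6 lines: czsw qfp ftu gmms ogql rrel
Hunk 2: at line 1 remove [ftu,gmms] add [obn,ewrjc,ylx] -> 7 lines: czsw qfp obn ewrjc ylx ogql rrel
Hunk 3: at line 2 remove [ewrjc] add [rxqyv] -> 7 lines: czsw qfp obn rxqyv ylx ogql rrel
Hunk 4: at line 1 remove [qfp,obn,rxqyv] add [bqxq,uyg,ijq] -> 7 lines: czsw bqxq uyg ijq ylx ogql rrel
Hunk 5: at line 1 remove [bqxq,uyg,ijq] add [vdsdq,hts,cwnoz] -> 7 lines: czsw vdsdq hts cwnoz ylx ogql rrel
Hunk 6: at line 1 remove [hts,cwnoz] add [uvdq,pszil,mih] -> 8 lines: czsw vdsdq uvdq pszil mih ylx ogql rrel
Hunk 7: at line 2 remove [pszil,mih,ylx] add [ruaih,wwiwa] -> 7 lines: czsw vdsdq uvdq ruaih wwiwa ogql rrel
Final line 3: uvdq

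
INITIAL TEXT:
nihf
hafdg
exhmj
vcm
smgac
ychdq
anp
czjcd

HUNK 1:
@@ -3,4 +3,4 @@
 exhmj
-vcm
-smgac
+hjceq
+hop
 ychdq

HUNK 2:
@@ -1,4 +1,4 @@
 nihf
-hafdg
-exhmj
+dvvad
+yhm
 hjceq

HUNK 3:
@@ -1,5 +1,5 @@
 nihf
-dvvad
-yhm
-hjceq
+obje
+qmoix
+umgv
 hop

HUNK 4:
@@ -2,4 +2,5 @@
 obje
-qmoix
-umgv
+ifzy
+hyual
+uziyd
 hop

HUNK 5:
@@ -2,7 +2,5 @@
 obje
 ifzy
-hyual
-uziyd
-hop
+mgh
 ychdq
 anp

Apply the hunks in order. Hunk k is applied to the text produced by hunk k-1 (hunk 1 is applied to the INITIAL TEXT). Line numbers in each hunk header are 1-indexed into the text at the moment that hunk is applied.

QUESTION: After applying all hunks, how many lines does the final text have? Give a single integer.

Hunk 1: at line 3 remove [vcm,smgac] add [hjceq,hop] -> 8 lines: nihf hafdg exhmj hjceq hop ychdq anp czjcd
Hunk 2: at line 1 remove [hafdg,exhmj] add [dvvad,yhm] -> 8 lines: nihf dvvad yhm hjceq hop ychdq anp czjcd
Hunk 3: at line 1 remove [dvvad,yhm,hjceq] add [obje,qmoix,umgv] -> 8 lines: nihf obje qmoix umgv hop ychdq anp czjcd
Hunk 4: at line 2 remove [qmoix,umgv] add [ifzy,hyual,uziyd] -> 9 lines: nihf obje ifzy hyual uziyd hop ychdq anp czjcd
Hunk 5: at line 2 remove [hyual,uziyd,hop] add [mgh] -> 7 lines: nihf obje ifzy mgh ychdq anp czjcd
Final line count: 7

Answer: 7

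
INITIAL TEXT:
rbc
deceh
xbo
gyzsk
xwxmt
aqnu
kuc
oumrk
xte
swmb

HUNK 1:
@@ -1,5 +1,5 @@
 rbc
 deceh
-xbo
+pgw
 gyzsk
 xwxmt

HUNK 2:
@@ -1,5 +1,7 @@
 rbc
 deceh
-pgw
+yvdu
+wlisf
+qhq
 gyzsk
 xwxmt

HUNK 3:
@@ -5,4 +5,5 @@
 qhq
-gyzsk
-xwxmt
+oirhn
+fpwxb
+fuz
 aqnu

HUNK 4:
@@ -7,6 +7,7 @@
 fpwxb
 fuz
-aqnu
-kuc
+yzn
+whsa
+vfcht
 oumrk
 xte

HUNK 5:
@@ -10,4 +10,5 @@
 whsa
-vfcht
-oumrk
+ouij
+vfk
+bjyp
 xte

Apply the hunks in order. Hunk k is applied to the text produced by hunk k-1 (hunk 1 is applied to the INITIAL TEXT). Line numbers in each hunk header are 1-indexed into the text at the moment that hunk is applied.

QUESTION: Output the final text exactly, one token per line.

Hunk 1: at line 1 remove [xbo] add [pgw] -> 10 lines: rbc deceh pgw gyzsk xwxmt aqnu kuc oumrk xte swmb
Hunk 2: at line 1 remove [pgw] add [yvdu,wlisf,qhq] -> 12 lines: rbc deceh yvdu wlisf qhq gyzsk xwxmt aqnu kuc oumrk xte swmb
Hunk 3: at line 5 remove [gyzsk,xwxmt] add [oirhn,fpwxb,fuz] -> 13 lines: rbc deceh yvdu wlisf qhq oirhn fpwxb fuz aqnu kuc oumrk xte swmb
Hunk 4: at line 7 remove [aqnu,kuc] add [yzn,whsa,vfcht] -> 14 lines: rbc deceh yvdu wlisf qhq oirhn fpwxb fuz yzn whsa vfcht oumrk xte swmb
Hunk 5: at line 10 remove [vfcht,oumrk] add [ouij,vfk,bjyp] -> 15 lines: rbc deceh yvdu wlisf qhq oirhn fpwxb fuz yzn whsa ouij vfk bjyp xte swmb

Answer: rbc
deceh
yvdu
wlisf
qhq
oirhn
fpwxb
fuz
yzn
whsa
ouij
vfk
bjyp
xte
swmb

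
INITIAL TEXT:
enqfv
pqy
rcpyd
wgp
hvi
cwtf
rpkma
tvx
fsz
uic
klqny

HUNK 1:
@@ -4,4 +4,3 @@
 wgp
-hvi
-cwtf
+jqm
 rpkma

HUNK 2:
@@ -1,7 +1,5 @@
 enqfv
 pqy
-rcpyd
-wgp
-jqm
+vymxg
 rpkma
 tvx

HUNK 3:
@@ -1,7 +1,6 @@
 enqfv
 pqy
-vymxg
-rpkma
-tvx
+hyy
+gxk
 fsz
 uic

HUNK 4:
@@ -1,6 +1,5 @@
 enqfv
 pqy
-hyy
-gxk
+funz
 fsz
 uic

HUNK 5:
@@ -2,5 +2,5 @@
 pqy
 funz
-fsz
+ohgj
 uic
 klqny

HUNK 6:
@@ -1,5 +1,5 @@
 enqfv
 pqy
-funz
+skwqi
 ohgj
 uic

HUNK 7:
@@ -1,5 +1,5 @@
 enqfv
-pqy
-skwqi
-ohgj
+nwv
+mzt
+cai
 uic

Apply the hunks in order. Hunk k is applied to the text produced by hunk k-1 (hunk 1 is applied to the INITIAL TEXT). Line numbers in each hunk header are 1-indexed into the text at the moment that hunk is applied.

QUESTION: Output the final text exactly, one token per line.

Answer: enqfv
nwv
mzt
cai
uic
klqny

Derivation:
Hunk 1: at line 4 remove [hvi,cwtf] add [jqm] -> 10 lines: enqfv pqy rcpyd wgp jqm rpkma tvx fsz uic klqny
Hunk 2: at line 1 remove [rcpyd,wgp,jqm] add [vymxg] -> 8 lines: enqfv pqy vymxg rpkma tvx fsz uic klqny
Hunk 3: at line 1 remove [vymxg,rpkma,tvx] add [hyy,gxk] -> 7 lines: enqfv pqy hyy gxk fsz uic klqny
Hunk 4: at line 1 remove [hyy,gxk] add [funz] -> 6 lines: enqfv pqy funz fsz uic klqny
Hunk 5: at line 2 remove [fsz] add [ohgj] -> 6 lines: enqfv pqy funz ohgj uic klqny
Hunk 6: at line 1 remove [funz] add [skwqi] -> 6 lines: enqfv pqy skwqi ohgj uic klqny
Hunk 7: at line 1 remove [pqy,skwqi,ohgj] add [nwv,mzt,cai] -> 6 lines: enqfv nwv mzt cai uic klqny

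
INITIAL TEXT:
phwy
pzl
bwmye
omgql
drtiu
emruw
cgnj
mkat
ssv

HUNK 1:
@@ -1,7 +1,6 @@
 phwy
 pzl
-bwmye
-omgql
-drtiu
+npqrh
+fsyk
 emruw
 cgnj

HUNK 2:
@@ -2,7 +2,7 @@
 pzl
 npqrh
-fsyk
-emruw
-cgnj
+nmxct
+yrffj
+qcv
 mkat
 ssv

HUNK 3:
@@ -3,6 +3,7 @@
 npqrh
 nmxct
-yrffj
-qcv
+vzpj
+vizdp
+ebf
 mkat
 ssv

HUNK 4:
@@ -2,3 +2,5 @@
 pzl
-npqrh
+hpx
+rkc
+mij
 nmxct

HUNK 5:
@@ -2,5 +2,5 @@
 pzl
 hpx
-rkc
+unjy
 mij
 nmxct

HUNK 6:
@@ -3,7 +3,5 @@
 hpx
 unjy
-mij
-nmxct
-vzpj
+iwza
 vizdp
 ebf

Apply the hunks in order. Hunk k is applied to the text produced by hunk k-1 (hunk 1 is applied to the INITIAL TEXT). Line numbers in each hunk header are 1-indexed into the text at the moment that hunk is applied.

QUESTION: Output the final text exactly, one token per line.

Answer: phwy
pzl
hpx
unjy
iwza
vizdp
ebf
mkat
ssv

Derivation:
Hunk 1: at line 1 remove [bwmye,omgql,drtiu] add [npqrh,fsyk] -> 8 lines: phwy pzl npqrh fsyk emruw cgnj mkat ssv
Hunk 2: at line 2 remove [fsyk,emruw,cgnj] add [nmxct,yrffj,qcv] -> 8 lines: phwy pzl npqrh nmxct yrffj qcv mkat ssv
Hunk 3: at line 3 remove [yrffj,qcv] add [vzpj,vizdp,ebf] -> 9 lines: phwy pzl npqrh nmxct vzpj vizdp ebf mkat ssv
Hunk 4: at line 2 remove [npqrh] add [hpx,rkc,mij] -> 11 lines: phwy pzl hpx rkc mij nmxct vzpj vizdp ebf mkat ssv
Hunk 5: at line 2 remove [rkc] add [unjy] -> 11 lines: phwy pzl hpx unjy mij nmxct vzpj vizdp ebf mkat ssv
Hunk 6: at line 3 remove [mij,nmxct,vzpj] add [iwza] -> 9 lines: phwy pzl hpx unjy iwza vizdp ebf mkat ssv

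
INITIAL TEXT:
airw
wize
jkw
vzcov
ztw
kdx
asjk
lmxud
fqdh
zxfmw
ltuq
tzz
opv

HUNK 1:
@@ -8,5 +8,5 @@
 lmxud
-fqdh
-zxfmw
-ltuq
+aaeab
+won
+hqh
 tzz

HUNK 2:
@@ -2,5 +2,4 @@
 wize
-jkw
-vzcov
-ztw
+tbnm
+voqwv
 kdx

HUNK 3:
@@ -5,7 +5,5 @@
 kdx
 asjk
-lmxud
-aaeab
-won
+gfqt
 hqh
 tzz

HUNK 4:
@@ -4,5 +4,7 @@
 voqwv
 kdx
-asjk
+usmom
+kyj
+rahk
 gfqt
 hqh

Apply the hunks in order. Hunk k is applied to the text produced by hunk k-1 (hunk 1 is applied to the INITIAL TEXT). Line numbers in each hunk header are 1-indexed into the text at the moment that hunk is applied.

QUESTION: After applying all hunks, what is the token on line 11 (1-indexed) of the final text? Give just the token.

Answer: tzz

Derivation:
Hunk 1: at line 8 remove [fqdh,zxfmw,ltuq] add [aaeab,won,hqh] -> 13 lines: airw wize jkw vzcov ztw kdx asjk lmxud aaeab won hqh tzz opv
Hunk 2: at line 2 remove [jkw,vzcov,ztw] add [tbnm,voqwv] -> 12 lines: airw wize tbnm voqwv kdx asjk lmxud aaeab won hqh tzz opv
Hunk 3: at line 5 remove [lmxud,aaeab,won] add [gfqt] -> 10 lines: airw wize tbnm voqwv kdx asjk gfqt hqh tzz opv
Hunk 4: at line 4 remove [asjk] add [usmom,kyj,rahk] -> 12 lines: airw wize tbnm voqwv kdx usmom kyj rahk gfqt hqh tzz opv
Final line 11: tzz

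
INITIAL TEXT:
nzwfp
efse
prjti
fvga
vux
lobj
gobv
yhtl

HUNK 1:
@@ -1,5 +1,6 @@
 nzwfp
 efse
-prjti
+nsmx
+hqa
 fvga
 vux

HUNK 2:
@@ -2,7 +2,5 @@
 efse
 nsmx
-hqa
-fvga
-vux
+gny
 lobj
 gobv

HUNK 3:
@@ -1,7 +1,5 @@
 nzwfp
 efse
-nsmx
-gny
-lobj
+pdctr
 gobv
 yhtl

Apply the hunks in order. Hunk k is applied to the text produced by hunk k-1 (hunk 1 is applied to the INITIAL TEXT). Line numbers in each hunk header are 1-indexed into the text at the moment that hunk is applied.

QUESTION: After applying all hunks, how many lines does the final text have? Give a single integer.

Hunk 1: at line 1 remove [prjti] add [nsmx,hqa] -> 9 lines: nzwfp efse nsmx hqa fvga vux lobj gobv yhtl
Hunk 2: at line 2 remove [hqa,fvga,vux] add [gny] -> 7 lines: nzwfp efse nsmx gny lobj gobv yhtl
Hunk 3: at line 1 remove [nsmx,gny,lobj] add [pdctr] -> 5 lines: nzwfp efse pdctr gobv yhtl
Final line count: 5

Answer: 5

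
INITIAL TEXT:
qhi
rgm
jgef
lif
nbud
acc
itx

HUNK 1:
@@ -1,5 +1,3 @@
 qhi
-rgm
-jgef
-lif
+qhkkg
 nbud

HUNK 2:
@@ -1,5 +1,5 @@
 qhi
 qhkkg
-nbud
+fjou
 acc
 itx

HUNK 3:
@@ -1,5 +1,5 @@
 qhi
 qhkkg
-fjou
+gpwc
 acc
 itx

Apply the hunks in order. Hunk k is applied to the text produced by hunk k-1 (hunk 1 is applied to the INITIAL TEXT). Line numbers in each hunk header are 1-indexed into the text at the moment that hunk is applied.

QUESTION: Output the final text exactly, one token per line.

Hunk 1: at line 1 remove [rgm,jgef,lif] add [qhkkg] -> 5 lines: qhi qhkkg nbud acc itx
Hunk 2: at line 1 remove [nbud] add [fjou] -> 5 lines: qhi qhkkg fjou acc itx
Hunk 3: at line 1 remove [fjou] add [gpwc] -> 5 lines: qhi qhkkg gpwc acc itx

Answer: qhi
qhkkg
gpwc
acc
itx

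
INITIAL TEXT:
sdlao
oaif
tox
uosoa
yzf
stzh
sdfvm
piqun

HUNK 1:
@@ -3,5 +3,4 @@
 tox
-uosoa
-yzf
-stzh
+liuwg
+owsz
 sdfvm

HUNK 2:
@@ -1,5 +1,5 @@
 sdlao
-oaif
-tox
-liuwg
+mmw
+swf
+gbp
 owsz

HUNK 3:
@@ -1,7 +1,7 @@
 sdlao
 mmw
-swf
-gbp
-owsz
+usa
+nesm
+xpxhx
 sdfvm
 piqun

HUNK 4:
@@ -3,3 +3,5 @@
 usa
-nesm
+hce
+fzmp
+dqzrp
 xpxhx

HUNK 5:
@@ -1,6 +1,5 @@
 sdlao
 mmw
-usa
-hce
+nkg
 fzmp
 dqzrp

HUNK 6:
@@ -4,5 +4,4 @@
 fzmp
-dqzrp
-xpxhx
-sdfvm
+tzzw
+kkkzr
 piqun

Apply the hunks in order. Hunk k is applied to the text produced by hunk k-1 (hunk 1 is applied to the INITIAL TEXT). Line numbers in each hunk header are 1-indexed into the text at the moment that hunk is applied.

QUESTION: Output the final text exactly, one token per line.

Hunk 1: at line 3 remove [uosoa,yzf,stzh] add [liuwg,owsz] -> 7 lines: sdlao oaif tox liuwg owsz sdfvm piqun
Hunk 2: at line 1 remove [oaif,tox,liuwg] add [mmw,swf,gbp] -> 7 lines: sdlao mmw swf gbp owsz sdfvm piqun
Hunk 3: at line 1 remove [swf,gbp,owsz] add [usa,nesm,xpxhx] -> 7 lines: sdlao mmw usa nesm xpxhx sdfvm piqun
Hunk 4: at line 3 remove [nesm] add [hce,fzmp,dqzrp] -> 9 lines: sdlao mmw usa hce fzmp dqzrp xpxhx sdfvm piqun
Hunk 5: at line 1 remove [usa,hce] add [nkg] -> 8 lines: sdlao mmw nkg fzmp dqzrp xpxhx sdfvm piqun
Hunk 6: at line 4 remove [dqzrp,xpxhx,sdfvm] add [tzzw,kkkzr] -> 7 lines: sdlao mmw nkg fzmp tzzw kkkzr piqun

Answer: sdlao
mmw
nkg
fzmp
tzzw
kkkzr
piqun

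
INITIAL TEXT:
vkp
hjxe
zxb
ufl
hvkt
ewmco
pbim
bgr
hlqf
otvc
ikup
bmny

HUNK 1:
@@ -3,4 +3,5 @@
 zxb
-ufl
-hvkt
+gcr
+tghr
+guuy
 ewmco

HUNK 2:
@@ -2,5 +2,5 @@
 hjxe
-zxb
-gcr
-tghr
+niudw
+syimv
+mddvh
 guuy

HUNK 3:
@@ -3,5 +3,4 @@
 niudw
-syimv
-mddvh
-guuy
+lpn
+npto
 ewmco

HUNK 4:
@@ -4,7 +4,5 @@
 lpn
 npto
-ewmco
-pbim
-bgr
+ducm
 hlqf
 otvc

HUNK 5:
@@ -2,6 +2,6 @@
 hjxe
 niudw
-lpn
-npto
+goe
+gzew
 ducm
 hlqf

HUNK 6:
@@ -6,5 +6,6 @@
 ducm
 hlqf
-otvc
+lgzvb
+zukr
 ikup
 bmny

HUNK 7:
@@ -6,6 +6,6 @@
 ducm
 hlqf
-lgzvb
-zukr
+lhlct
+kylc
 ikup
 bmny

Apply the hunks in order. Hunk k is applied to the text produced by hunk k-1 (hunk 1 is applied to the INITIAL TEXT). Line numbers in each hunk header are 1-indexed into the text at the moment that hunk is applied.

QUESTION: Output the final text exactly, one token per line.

Answer: vkp
hjxe
niudw
goe
gzew
ducm
hlqf
lhlct
kylc
ikup
bmny

Derivation:
Hunk 1: at line 3 remove [ufl,hvkt] add [gcr,tghr,guuy] -> 13 lines: vkp hjxe zxb gcr tghr guuy ewmco pbim bgr hlqf otvc ikup bmny
Hunk 2: at line 2 remove [zxb,gcr,tghr] add [niudw,syimv,mddvh] -> 13 lines: vkp hjxe niudw syimv mddvh guuy ewmco pbim bgr hlqf otvc ikup bmny
Hunk 3: at line 3 remove [syimv,mddvh,guuy] add [lpn,npto] -> 12 lines: vkp hjxe niudw lpn npto ewmco pbim bgr hlqf otvc ikup bmny
Hunk 4: at line 4 remove [ewmco,pbim,bgr] add [ducm] -> 10 lines: vkp hjxe niudw lpn npto ducm hlqf otvc ikup bmny
Hunk 5: at line 2 remove [lpn,npto] add [goe,gzew] -> 10 lines: vkp hjxe niudw goe gzew ducm hlqf otvc ikup bmny
Hunk 6: at line 6 remove [otvc] add [lgzvb,zukr] -> 11 lines: vkp hjxe niudw goe gzew ducm hlqf lgzvb zukr ikup bmny
Hunk 7: at line 6 remove [lgzvb,zukr] add [lhlct,kylc] -> 11 lines: vkp hjxe niudw goe gzew ducm hlqf lhlct kylc ikup bmny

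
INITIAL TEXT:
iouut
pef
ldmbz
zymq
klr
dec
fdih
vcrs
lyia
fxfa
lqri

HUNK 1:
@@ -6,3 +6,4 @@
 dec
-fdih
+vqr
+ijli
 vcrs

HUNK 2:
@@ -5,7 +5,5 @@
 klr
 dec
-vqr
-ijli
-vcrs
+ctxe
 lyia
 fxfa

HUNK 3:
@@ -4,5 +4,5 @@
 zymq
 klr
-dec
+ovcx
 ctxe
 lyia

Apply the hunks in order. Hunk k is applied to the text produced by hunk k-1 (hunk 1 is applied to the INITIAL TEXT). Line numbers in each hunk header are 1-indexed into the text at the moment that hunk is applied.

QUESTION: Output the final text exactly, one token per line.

Hunk 1: at line 6 remove [fdih] add [vqr,ijli] -> 12 lines: iouut pef ldmbz zymq klr dec vqr ijli vcrs lyia fxfa lqri
Hunk 2: at line 5 remove [vqr,ijli,vcrs] add [ctxe] -> 10 lines: iouut pef ldmbz zymq klr dec ctxe lyia fxfa lqri
Hunk 3: at line 4 remove [dec] add [ovcx] -> 10 lines: iouut pef ldmbz zymq klr ovcx ctxe lyia fxfa lqri

Answer: iouut
pef
ldmbz
zymq
klr
ovcx
ctxe
lyia
fxfa
lqri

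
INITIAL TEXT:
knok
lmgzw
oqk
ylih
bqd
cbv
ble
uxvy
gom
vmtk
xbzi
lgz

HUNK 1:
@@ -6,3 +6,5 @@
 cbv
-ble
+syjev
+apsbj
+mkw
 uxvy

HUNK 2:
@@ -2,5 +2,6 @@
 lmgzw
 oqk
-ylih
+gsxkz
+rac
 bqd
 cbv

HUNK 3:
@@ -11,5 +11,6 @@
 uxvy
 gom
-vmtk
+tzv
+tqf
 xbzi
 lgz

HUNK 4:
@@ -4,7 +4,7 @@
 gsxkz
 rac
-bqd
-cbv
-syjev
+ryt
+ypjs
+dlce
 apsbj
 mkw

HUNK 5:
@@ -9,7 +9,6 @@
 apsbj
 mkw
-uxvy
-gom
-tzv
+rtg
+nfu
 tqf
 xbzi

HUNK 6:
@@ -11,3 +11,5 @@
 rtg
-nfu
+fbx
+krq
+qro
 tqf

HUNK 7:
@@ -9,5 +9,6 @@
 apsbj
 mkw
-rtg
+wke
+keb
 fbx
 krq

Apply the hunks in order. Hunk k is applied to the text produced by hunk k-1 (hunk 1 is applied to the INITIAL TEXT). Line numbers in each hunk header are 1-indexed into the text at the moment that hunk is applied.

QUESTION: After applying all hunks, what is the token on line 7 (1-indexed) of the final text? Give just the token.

Answer: ypjs

Derivation:
Hunk 1: at line 6 remove [ble] add [syjev,apsbj,mkw] -> 14 lines: knok lmgzw oqk ylih bqd cbv syjev apsbj mkw uxvy gom vmtk xbzi lgz
Hunk 2: at line 2 remove [ylih] add [gsxkz,rac] -> 15 lines: knok lmgzw oqk gsxkz rac bqd cbv syjev apsbj mkw uxvy gom vmtk xbzi lgz
Hunk 3: at line 11 remove [vmtk] add [tzv,tqf] -> 16 lines: knok lmgzw oqk gsxkz rac bqd cbv syjev apsbj mkw uxvy gom tzv tqf xbzi lgz
Hunk 4: at line 4 remove [bqd,cbv,syjev] add [ryt,ypjs,dlce] -> 16 lines: knok lmgzw oqk gsxkz rac ryt ypjs dlce apsbj mkw uxvy gom tzv tqf xbzi lgz
Hunk 5: at line 9 remove [uxvy,gom,tzv] add [rtg,nfu] -> 15 lines: knok lmgzw oqk gsxkz rac ryt ypjs dlce apsbj mkw rtg nfu tqf xbzi lgz
Hunk 6: at line 11 remove [nfu] add [fbx,krq,qro] -> 17 lines: knok lmgzw oqk gsxkz rac ryt ypjs dlce apsbj mkw rtg fbx krq qro tqf xbzi lgz
Hunk 7: at line 9 remove [rtg] add [wke,keb] -> 18 lines: knok lmgzw oqk gsxkz rac ryt ypjs dlce apsbj mkw wke keb fbx krq qro tqf xbzi lgz
Final line 7: ypjs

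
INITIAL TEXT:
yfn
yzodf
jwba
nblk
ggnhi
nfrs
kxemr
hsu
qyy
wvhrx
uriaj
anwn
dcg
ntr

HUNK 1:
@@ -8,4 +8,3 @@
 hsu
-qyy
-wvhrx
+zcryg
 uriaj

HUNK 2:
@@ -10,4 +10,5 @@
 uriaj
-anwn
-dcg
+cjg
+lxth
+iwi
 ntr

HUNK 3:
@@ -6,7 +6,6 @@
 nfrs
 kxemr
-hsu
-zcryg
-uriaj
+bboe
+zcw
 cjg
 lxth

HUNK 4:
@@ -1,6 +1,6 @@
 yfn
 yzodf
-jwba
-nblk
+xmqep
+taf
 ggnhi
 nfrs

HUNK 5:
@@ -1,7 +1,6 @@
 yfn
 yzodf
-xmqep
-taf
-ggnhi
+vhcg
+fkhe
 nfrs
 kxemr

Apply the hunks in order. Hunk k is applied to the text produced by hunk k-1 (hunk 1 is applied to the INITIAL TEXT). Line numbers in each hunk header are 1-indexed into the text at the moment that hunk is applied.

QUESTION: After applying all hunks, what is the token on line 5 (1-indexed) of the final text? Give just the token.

Hunk 1: at line 8 remove [qyy,wvhrx] add [zcryg] -> 13 lines: yfn yzodf jwba nblk ggnhi nfrs kxemr hsu zcryg uriaj anwn dcg ntr
Hunk 2: at line 10 remove [anwn,dcg] add [cjg,lxth,iwi] -> 14 lines: yfn yzodf jwba nblk ggnhi nfrs kxemr hsu zcryg uriaj cjg lxth iwi ntr
Hunk 3: at line 6 remove [hsu,zcryg,uriaj] add [bboe,zcw] -> 13 lines: yfn yzodf jwba nblk ggnhi nfrs kxemr bboe zcw cjg lxth iwi ntr
Hunk 4: at line 1 remove [jwba,nblk] add [xmqep,taf] -> 13 lines: yfn yzodf xmqep taf ggnhi nfrs kxemr bboe zcw cjg lxth iwi ntr
Hunk 5: at line 1 remove [xmqep,taf,ggnhi] add [vhcg,fkhe] -> 12 lines: yfn yzodf vhcg fkhe nfrs kxemr bboe zcw cjg lxth iwi ntr
Final line 5: nfrs

Answer: nfrs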